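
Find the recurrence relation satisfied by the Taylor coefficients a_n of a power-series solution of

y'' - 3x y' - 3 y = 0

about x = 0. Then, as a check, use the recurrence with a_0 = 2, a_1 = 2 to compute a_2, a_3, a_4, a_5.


Substitute y = sum_n a_n x^n.
y''(x) has coefficient (n+2)(n+1) a_{n+2} at x^n;
-3 x y'(x) has coefficient -3 n a_n at x^n (shift);
-3 y(x) has coefficient -3 a_n at x^n.
Matching x^n: (n+2)(n+1) a_{n+2} + (-3n - 3) a_n = 0.
Thus a_{n+2} = (3n + 3) / ((n+1)(n+2)) * a_n.

Check with a_0 = 2, a_1 = 2 (apply the recurrence for n = 0, 1, 2, 3): a_0 = 2, a_1 = 2, a_2 = 3, a_3 = 2, a_4 = 9/4, a_5 = 6/5.

a_(n+2) = (3n + 3) / ((n+1)(n+2)) * a_n; check: a_0 = 2, a_1 = 2, a_2 = 3, a_3 = 2, a_4 = 9/4, a_5 = 6/5


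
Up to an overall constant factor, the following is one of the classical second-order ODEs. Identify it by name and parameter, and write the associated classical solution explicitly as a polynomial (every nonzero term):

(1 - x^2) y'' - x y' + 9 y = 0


The equation is already in a standard form:  (1 - x^2) y'' - x y' + 9 y = 0.
This matches the Chebyshev equation (1 - x^2) y'' - x y' + n^2 y = 0 (note the -x y' term, not -2x y') with n^2 = 9, so n = 3; the polynomial solution is T_3(x).
With y = sum_k a_k x^k, matching x^k gives (k+2)(k+1) a_{k+2} = (k^2 - n^2) a_k = (k - 3)(k + 3) a_k. The right side vanishes at k = 3, so the series with the parity of 3 terminates at degree 3.
Standard normalization: leading coefficient of T_n is 2^(n-1), so a_3 = 2^2 = 4. Work downward with a_k = (k+1)(k+2) a_{k+2} / ((k - 3)(k + 3)):
  a_1 = (2)(3)(4) / ((1 - 3)(1 + 3)) = 24/(-8) = -3
Hence T_3(x) = 4 x^3 - 3 x.

T_3(x); series = 4 x^3 - 3 x


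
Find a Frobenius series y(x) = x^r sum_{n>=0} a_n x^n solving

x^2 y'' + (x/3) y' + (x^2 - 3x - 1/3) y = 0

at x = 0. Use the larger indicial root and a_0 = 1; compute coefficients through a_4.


Write in Frobenius form y'' + (p(x)/x) y' + (q(x)/x^2) y = 0:
  p(x) = 1/3,  q(x) = x^2 - 3x - 1/3.
Indicial equation: r(r-1) + (1/3) r + (-1/3) = 0 -> roots r_1 = 1, r_2 = -1/3.
Take r = r_1 = 1. Let y(x) = x^r sum_{n>=0} a_n x^n with a_0 = 1.
Substitute y = x^r sum a_n x^n and match x^{r+n}. The recurrence is
  D(n) a_n - 3 a_{n-1} + 1 a_{n-2} = 0,  where D(n) = (r+n)(r+n-1) + (1/3)(r+n) + (-1/3).
  a_n = [3 a_{n-1} - 1 a_{n-2}] / D(n).
Since the indicial polynomial factors as (r - r_1)(r - r_2), D(n) = (r_1 + n - r_1)(r_1 + n - r_2) = n(n + 4/3).
Evaluating step by step (a_0 = 1):
  n = 1: D(1) = 1(1 + 4/3) = 7/3; numerator = 3(1) = 3; a_1 = (3)/(7/3) = 9/7
  n = 2: D(2) = 2(2 + 4/3) = 20/3; numerator = 3(9/7) - 1(1) = 20/7; a_2 = (20/7)/(20/3) = 3/7
  n = 3: D(3) = 3(3 + 4/3) = 13; numerator = 3(3/7) - 1(9/7) = 0; a_3 = (0)/(13) = 0
  n = 4: D(4) = 4(4 + 4/3) = 64/3; numerator = 3(0) - 1(3/7) = -3/7; a_4 = (-3/7)/(64/3) = -9/448

r = 1; a_0 = 1; a_1 = 9/7; a_2 = 3/7; a_3 = 0; a_4 = -9/448


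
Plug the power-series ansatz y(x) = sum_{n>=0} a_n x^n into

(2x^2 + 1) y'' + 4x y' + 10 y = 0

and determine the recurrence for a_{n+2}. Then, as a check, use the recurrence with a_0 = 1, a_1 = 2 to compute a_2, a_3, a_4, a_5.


Substitute y = sum_n a_n x^n.
(1 + 2 x^2) y'' contributes (n+2)(n+1) a_{n+2} + 2 n(n-1) a_n at x^n.
4 x y'(x) contributes 4 n a_n at x^n.
10 y(x) contributes 10 a_n at x^n.
Matching x^n: (n+2)(n+1) a_{n+2} + (2 n(n-1) + 4 n + 10) a_n = 0.
Thus a_{n+2} = (-2 n(n-1) - 4 n - 10) / ((n+1)(n+2)) * a_n.

Check with a_0 = 1, a_1 = 2 (apply the recurrence for n = 0, 1, 2, 3): a_0 = 1, a_1 = 2, a_2 = -5, a_3 = -14/3, a_4 = 55/6, a_5 = 119/15.

a_(n+2) = (-2 n(n-1) - 4 n - 10) / ((n+1)(n+2)) * a_n; check: a_0 = 1, a_1 = 2, a_2 = -5, a_3 = -14/3, a_4 = 55/6, a_5 = 119/15


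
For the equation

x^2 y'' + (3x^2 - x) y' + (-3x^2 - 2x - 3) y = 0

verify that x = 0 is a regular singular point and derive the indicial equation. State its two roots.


Divide by x^2 to reach normal form y'' + P_1(x) y' + P_2(x) y = 0 with P_1(x) = 3 - 1/x and P_2(x) = -3 - 2/x - 3/x^2.
x = 0 is a singular point because the y'-coefficient 3 - 1/x has a pole at x = 0 and the y-coefficient -3 - 2/x - 3/x^2 has a pole at x = 0.
It is a regular singular point because x P_1(x) = p(x) = 3x - 1 and x^2 P_2(x) = q(x) = -3x^2 - 2x - 3 are polynomials, hence analytic at x = 0.
p(0) = -1,  q(0) = -3.
Indicial equation: r(r-1) + p(0) r + q(0) = 0, i.e. r^2 + (p(0) - 1) r + q(0) = 0, i.e. r^2 - 2 r - 3 = 0.
Discriminant: (-2)^2 - 4(-3) = 16, so r = (2 ± 4)/2.
Solving: r_1 = 3, r_2 = -1.

indicial: r^2 - 2 r - 3 = 0; roots r_1 = 3, r_2 = -1


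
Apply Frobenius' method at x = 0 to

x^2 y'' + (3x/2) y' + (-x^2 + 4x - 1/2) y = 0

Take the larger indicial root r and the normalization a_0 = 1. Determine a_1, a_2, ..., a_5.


Write in Frobenius form y'' + (p(x)/x) y' + (q(x)/x^2) y = 0:
  p(x) = 3/2,  q(x) = -x^2 + 4x - 1/2.
Indicial equation: r(r-1) + (3/2) r + (-1/2) = 0 -> roots r_1 = 1/2, r_2 = -1.
Take r = r_1 = 1/2. Let y(x) = x^r sum_{n>=0} a_n x^n with a_0 = 1.
Substitute y = x^r sum a_n x^n and match x^{r+n}. The recurrence is
  D(n) a_n + 4 a_{n-1} - 1 a_{n-2} = 0,  where D(n) = (r+n)(r+n-1) + (3/2)(r+n) + (-1/2).
  a_n = [-4 a_{n-1} + 1 a_{n-2}] / D(n).
Since the indicial polynomial factors as (r - r_1)(r - r_2), D(n) = (r_1 + n - r_1)(r_1 + n - r_2) = n(n + 3/2).
Evaluating step by step (a_0 = 1):
  n = 1: D(1) = 1(1 + 3/2) = 5/2; numerator = -4(1) = -4; a_1 = (-4)/(5/2) = -8/5
  n = 2: D(2) = 2(2 + 3/2) = 7; numerator = -4(-8/5) + 1(1) = 37/5; a_2 = (37/5)/(7) = 37/35
  n = 3: D(3) = 3(3 + 3/2) = 27/2; numerator = -4(37/35) + 1(-8/5) = -204/35; a_3 = (-204/35)/(27/2) = -136/315
  n = 4: D(4) = 4(4 + 3/2) = 22; numerator = -4(-136/315) + 1(37/35) = 877/315; a_4 = (877/315)/(22) = 877/6930
  n = 5: D(5) = 5(5 + 3/2) = 65/2; numerator = -4(877/6930) + 1(-136/315) = -650/693; a_5 = (-650/693)/(65/2) = -20/693

r = 1/2; a_0 = 1; a_1 = -8/5; a_2 = 37/35; a_3 = -136/315; a_4 = 877/6930; a_5 = -20/693


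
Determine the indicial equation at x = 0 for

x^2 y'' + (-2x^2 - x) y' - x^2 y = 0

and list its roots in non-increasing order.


Divide by x^2 to reach normal form y'' + P_1(x) y' + P_2(x) y = 0 with P_1(x) = -2 - 1/x and P_2(x) = -1.
x = 0 is a singular point because the y'-coefficient -2 - 1/x has a pole at x = 0.
It is a regular singular point because x P_1(x) = p(x) = -2x - 1 and x^2 P_2(x) = q(x) = -x^2 are polynomials, hence analytic at x = 0.
p(0) = -1,  q(0) = 0.
Indicial equation: r(r-1) + p(0) r + q(0) = 0, i.e. r^2 + (p(0) - 1) r + q(0) = 0, i.e. r^2 - 2 r = 0.
Discriminant: (-2)^2 - 4(0) = 4, so r = (2 ± 2)/2.
Solving: r_1 = 2, r_2 = 0.

indicial: r^2 - 2 r = 0; roots r_1 = 2, r_2 = 0


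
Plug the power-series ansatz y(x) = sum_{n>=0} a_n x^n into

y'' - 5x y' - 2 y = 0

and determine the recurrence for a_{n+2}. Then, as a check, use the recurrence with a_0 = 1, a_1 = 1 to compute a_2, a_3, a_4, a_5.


Substitute y = sum_n a_n x^n.
y''(x) has coefficient (n+2)(n+1) a_{n+2} at x^n;
-5 x y'(x) has coefficient -5 n a_n at x^n (shift);
-2 y(x) has coefficient -2 a_n at x^n.
Matching x^n: (n+2)(n+1) a_{n+2} + (-5n - 2) a_n = 0.
Thus a_{n+2} = (5n + 2) / ((n+1)(n+2)) * a_n.

Check with a_0 = 1, a_1 = 1 (apply the recurrence for n = 0, 1, 2, 3): a_0 = 1, a_1 = 1, a_2 = 1, a_3 = 7/6, a_4 = 1, a_5 = 119/120.

a_(n+2) = (5n + 2) / ((n+1)(n+2)) * a_n; check: a_0 = 1, a_1 = 1, a_2 = 1, a_3 = 7/6, a_4 = 1, a_5 = 119/120


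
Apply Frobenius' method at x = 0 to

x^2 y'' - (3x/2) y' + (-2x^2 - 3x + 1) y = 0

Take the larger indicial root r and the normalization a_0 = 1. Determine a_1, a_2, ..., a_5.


Write in Frobenius form y'' + (p(x)/x) y' + (q(x)/x^2) y = 0:
  p(x) = -3/2,  q(x) = -2x^2 - 3x + 1.
Indicial equation: r(r-1) + (-3/2) r + (1) = 0 -> roots r_1 = 2, r_2 = 1/2.
Take r = r_1 = 2. Let y(x) = x^r sum_{n>=0} a_n x^n with a_0 = 1.
Substitute y = x^r sum a_n x^n and match x^{r+n}. The recurrence is
  D(n) a_n - 3 a_{n-1} - 2 a_{n-2} = 0,  where D(n) = (r+n)(r+n-1) + (-3/2)(r+n) + (1).
  a_n = [3 a_{n-1} + 2 a_{n-2}] / D(n).
Since the indicial polynomial factors as (r - r_1)(r - r_2), D(n) = (r_1 + n - r_1)(r_1 + n - r_2) = n(n + 3/2).
Evaluating step by step (a_0 = 1):
  n = 1: D(1) = 1(1 + 3/2) = 5/2; numerator = 3(1) = 3; a_1 = (3)/(5/2) = 6/5
  n = 2: D(2) = 2(2 + 3/2) = 7; numerator = 3(6/5) + 2(1) = 28/5; a_2 = (28/5)/(7) = 4/5
  n = 3: D(3) = 3(3 + 3/2) = 27/2; numerator = 3(4/5) + 2(6/5) = 24/5; a_3 = (24/5)/(27/2) = 16/45
  n = 4: D(4) = 4(4 + 3/2) = 22; numerator = 3(16/45) + 2(4/5) = 8/3; a_4 = (8/3)/(22) = 4/33
  n = 5: D(5) = 5(5 + 3/2) = 65/2; numerator = 3(4/33) + 2(16/45) = 532/495; a_5 = (532/495)/(65/2) = 1064/32175

r = 2; a_0 = 1; a_1 = 6/5; a_2 = 4/5; a_3 = 16/45; a_4 = 4/33; a_5 = 1064/32175


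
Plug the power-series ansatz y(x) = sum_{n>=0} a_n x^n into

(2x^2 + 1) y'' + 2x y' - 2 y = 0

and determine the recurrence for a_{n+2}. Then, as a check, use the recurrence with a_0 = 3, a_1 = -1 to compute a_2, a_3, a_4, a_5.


Substitute y = sum_n a_n x^n.
(1 + 2 x^2) y'' contributes (n+2)(n+1) a_{n+2} + 2 n(n-1) a_n at x^n.
2 x y'(x) contributes 2 n a_n at x^n.
-2 y(x) contributes -2 a_n at x^n.
Matching x^n: (n+2)(n+1) a_{n+2} + (2 n(n-1) + 2 n - 2) a_n = 0.
Thus a_{n+2} = (-2 n(n-1) - 2 n + 2) / ((n+1)(n+2)) * a_n.

Check with a_0 = 3, a_1 = -1 (apply the recurrence for n = 0, 1, 2, 3): a_0 = 3, a_1 = -1, a_2 = 3, a_3 = 0, a_4 = -3/2, a_5 = 0.

a_(n+2) = (-2 n(n-1) - 2 n + 2) / ((n+1)(n+2)) * a_n; check: a_0 = 3, a_1 = -1, a_2 = 3, a_3 = 0, a_4 = -3/2, a_5 = 0


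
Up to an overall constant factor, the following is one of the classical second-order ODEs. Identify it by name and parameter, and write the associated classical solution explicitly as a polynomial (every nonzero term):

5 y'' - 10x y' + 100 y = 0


All three coefficients share the factor 5; dividing through by 5 gives  y'' - 2x y' + 20 y = 0.
This matches the Hermite equation y'' - 2x y' + 2n y = 0 with 2n = 20, so n = 10; the polynomial solution is H_10(x).
With y = sum_k a_k x^k, matching x^k gives (k+2)(k+1) a_{k+2} = 2(k - n) a_k = 2(k - 10) a_k. The right side vanishes at k = 10, so the series with the parity of 10 terminates at degree 10.
Standard normalization: leading coefficient of H_n is 2^n, so a_10 = 2^10 = 1024. Work downward with a_k = (k+1)(k+2) a_{k+2} / (2(k - n)):
  a_8 = (9)(10)(1024) / (2(8 - 10)) = 92160/(-4) = -23040
  a_6 = (7)(8)(-23040) / (2(6 - 10)) = -1290240/(-8) = 161280
  a_4 = (5)(6)(161280) / (2(4 - 10)) = 4838400/(-12) = -403200
  a_2 = (3)(4)(-403200) / (2(2 - 10)) = -4838400/(-16) = 302400
  a_0 = (1)(2)(302400) / (2(0 - 10)) = 604800/(-20) = -30240
Hence H_10(x) = 1024 x^10 - 23040 x^8 + 161280 x^6 - 403200 x^4 + 302400 x^2 - 30240.

H_10(x); series = 1024 x^10 - 23040 x^8 + 161280 x^6 - 403200 x^4 + 302400 x^2 - 30240


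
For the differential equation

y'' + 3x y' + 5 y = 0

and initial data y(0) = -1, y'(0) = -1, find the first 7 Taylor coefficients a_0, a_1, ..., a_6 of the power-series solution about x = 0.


Ansatz: y(x) = sum_{n>=0} a_n x^n, so y'(x) = sum_{n>=1} n a_n x^(n-1) and y''(x) = sum_{n>=2} n(n-1) a_n x^(n-2).
Substitute into P(x) y'' + Q(x) y' + R(x) y = 0 with P(x) = 1, Q(x) = 3x, R(x) = 5, and match powers of x.
Initial conditions: a_0 = -1, a_1 = -1.
Setting the coefficient of each power of x to zero and solving order by order (substituting the coefficients already found):
  x^0: 2 a_2 + 5 a_0 = 0  ->  2 a_2 = -5 a_0 = 5  ->  a_2 = 5/2
  x^1: 6 a_3 + 8 a_1 = 0  ->  6 a_3 = -8 a_1 = 8  ->  a_3 = 4/3
  x^2: 12 a_4 + 11 a_2 = 0  ->  12 a_4 = -11 a_2 = -55/2  ->  a_4 = -55/24
  x^3: 20 a_5 + 14 a_3 = 0  ->  20 a_5 = -14 a_3 = -56/3  ->  a_5 = -14/15
  x^4: 30 a_6 + 17 a_4 = 0  ->  30 a_6 = -17 a_4 = 935/24  ->  a_6 = 187/144
Truncated series: y(x) = -1 - x + (5/2) x^2 + (4/3) x^3 - (55/24) x^4 - (14/15) x^5 + (187/144) x^6 + O(x^7).

a_0 = -1; a_1 = -1; a_2 = 5/2; a_3 = 4/3; a_4 = -55/24; a_5 = -14/15; a_6 = 187/144


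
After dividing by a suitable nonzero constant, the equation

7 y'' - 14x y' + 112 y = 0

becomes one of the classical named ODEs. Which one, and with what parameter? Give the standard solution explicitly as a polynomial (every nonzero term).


All three coefficients share the factor 7; dividing through by 7 gives  y'' - 2x y' + 16 y = 0.
This matches the Hermite equation y'' - 2x y' + 2n y = 0 with 2n = 16, so n = 8; the polynomial solution is H_8(x).
With y = sum_k a_k x^k, matching x^k gives (k+2)(k+1) a_{k+2} = 2(k - n) a_k = 2(k - 8) a_k. The right side vanishes at k = 8, so the series with the parity of 8 terminates at degree 8.
Standard normalization: leading coefficient of H_n is 2^n, so a_8 = 2^8 = 256. Work downward with a_k = (k+1)(k+2) a_{k+2} / (2(k - n)):
  a_6 = (7)(8)(256) / (2(6 - 8)) = 14336/(-4) = -3584
  a_4 = (5)(6)(-3584) / (2(4 - 8)) = -107520/(-8) = 13440
  a_2 = (3)(4)(13440) / (2(2 - 8)) = 161280/(-12) = -13440
  a_0 = (1)(2)(-13440) / (2(0 - 8)) = -26880/(-16) = 1680
Hence H_8(x) = 256 x^8 - 3584 x^6 + 13440 x^4 - 13440 x^2 + 1680.

H_8(x); series = 256 x^8 - 3584 x^6 + 13440 x^4 - 13440 x^2 + 1680


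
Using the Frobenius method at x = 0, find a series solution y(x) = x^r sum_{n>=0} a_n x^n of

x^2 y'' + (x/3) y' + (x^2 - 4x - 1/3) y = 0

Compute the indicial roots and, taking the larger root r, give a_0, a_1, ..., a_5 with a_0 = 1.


Write in Frobenius form y'' + (p(x)/x) y' + (q(x)/x^2) y = 0:
  p(x) = 1/3,  q(x) = x^2 - 4x - 1/3.
Indicial equation: r(r-1) + (1/3) r + (-1/3) = 0 -> roots r_1 = 1, r_2 = -1/3.
Take r = r_1 = 1. Let y(x) = x^r sum_{n>=0} a_n x^n with a_0 = 1.
Substitute y = x^r sum a_n x^n and match x^{r+n}. The recurrence is
  D(n) a_n - 4 a_{n-1} + 1 a_{n-2} = 0,  where D(n) = (r+n)(r+n-1) + (1/3)(r+n) + (-1/3).
  a_n = [4 a_{n-1} - 1 a_{n-2}] / D(n).
Since the indicial polynomial factors as (r - r_1)(r - r_2), D(n) = (r_1 + n - r_1)(r_1 + n - r_2) = n(n + 4/3).
Evaluating step by step (a_0 = 1):
  n = 1: D(1) = 1(1 + 4/3) = 7/3; numerator = 4(1) = 4; a_1 = (4)/(7/3) = 12/7
  n = 2: D(2) = 2(2 + 4/3) = 20/3; numerator = 4(12/7) - 1(1) = 41/7; a_2 = (41/7)/(20/3) = 123/140
  n = 3: D(3) = 3(3 + 4/3) = 13; numerator = 4(123/140) - 1(12/7) = 9/5; a_3 = (9/5)/(13) = 9/65
  n = 4: D(4) = 4(4 + 4/3) = 64/3; numerator = 4(9/65) - 1(123/140) = -591/1820; a_4 = (-591/1820)/(64/3) = -1773/116480
  n = 5: D(5) = 5(5 + 4/3) = 95/3; numerator = 4(-1773/116480) - 1(9/65) = -1161/5824; a_5 = (-1161/5824)/(95/3) = -3483/553280

r = 1; a_0 = 1; a_1 = 12/7; a_2 = 123/140; a_3 = 9/65; a_4 = -1773/116480; a_5 = -3483/553280


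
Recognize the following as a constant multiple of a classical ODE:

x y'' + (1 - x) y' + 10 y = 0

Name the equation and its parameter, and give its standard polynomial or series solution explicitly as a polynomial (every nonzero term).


The equation is already in a standard form:  x y'' + (1 - x) y' + 10 y = 0.
This matches the Laguerre equation x y'' + (1 - x) y' + n y = 0 with n = 10; the polynomial solution is L_10(x).
With y = sum_k a_k x^k, matching x^k gives (k+1)k a_{k+1} + (k+1) a_{k+1} - k a_k + n a_k = 0, i.e. (k+1)^2 a_{k+1} = (k - n) a_k = (k - 10) a_k. The right side vanishes at k = 10, so the series terminates at degree 10.
Standard normalization L_n(0) = 1 gives a_0 = 1. Work upward with a_{k+1} = (k - 10) a_k / (k+1)^2:
  a_1 = (0 - 10)(1) / 1^2 = -10/1 = -10
  a_2 = (1 - 10)(-10) / 2^2 = 90/4 = 45/2
  a_3 = (2 - 10)(45/2) / 3^2 = -180/9 = -20
  a_4 = (3 - 10)(-20) / 4^2 = 140/16 = 35/4
  a_5 = (4 - 10)(35/4) / 5^2 = (-105/2)/25 = -21/10
  a_6 = (5 - 10)(-21/10) / 6^2 = (21/2)/36 = 7/24
  a_7 = (6 - 10)(7/24) / 7^2 = (-7/6)/49 = -1/42
  a_8 = (7 - 10)(-1/42) / 8^2 = (1/14)/64 = 1/896
  a_9 = (8 - 10)(1/896) / 9^2 = (-1/448)/81 = -1/36288
  a_10 = (9 - 10)(-1/36288) / 10^2 = (1/36288)/100 = 1/3628800
Hence L_10(x) = x^10/3628800 - x^9/36288 + x^8/896 - x^7/42 + 7 x^6/24 - 21 x^5/10 + 35 x^4/4 - 20 x^3 + 45 x^2/2 - 10 x + 1.

L_10(x); series = x^10/3628800 - x^9/36288 + x^8/896 - x^7/42 + 7 x^6/24 - 21 x^5/10 + 35 x^4/4 - 20 x^3 + 45 x^2/2 - 10 x + 1


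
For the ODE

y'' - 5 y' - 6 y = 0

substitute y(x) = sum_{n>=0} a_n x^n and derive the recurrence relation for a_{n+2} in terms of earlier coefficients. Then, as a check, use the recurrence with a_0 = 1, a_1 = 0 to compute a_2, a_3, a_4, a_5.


Substitute y = sum_n a_n x^n.
y''(x) has coefficient (n+2)(n+1) a_{n+2} at x^n;
-5 y'(x) has coefficient -5 (n+1) a_{n+1} at x^n;
-6 y(x) has coefficient -6 a_n at x^n.
Matching x^n: (n+2)(n+1) a_{n+2} - 5 (n+1) a_{n+1} - 6 a_n = 0.
Thus a_{n+2} = [5 (n+1) a_{n+1} + 6 a_n] / ((n+1)(n+2)).

Check with a_0 = 1, a_1 = 0 (apply the recurrence for n = 0, 1, 2, 3): a_0 = 1, a_1 = 0, a_2 = 3, a_3 = 5, a_4 = 31/4, a_5 = 37/4.

a_(n+2) = [5 (n+1) a_(n+1) + 6 a_n] / ((n+1)(n+2)); check: a_0 = 1, a_1 = 0, a_2 = 3, a_3 = 5, a_4 = 31/4, a_5 = 37/4


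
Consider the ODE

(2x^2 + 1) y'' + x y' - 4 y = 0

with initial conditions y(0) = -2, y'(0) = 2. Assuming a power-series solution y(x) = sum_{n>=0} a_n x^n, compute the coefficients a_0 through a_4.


Ansatz: y(x) = sum_{n>=0} a_n x^n, so y'(x) = sum_{n>=1} n a_n x^(n-1) and y''(x) = sum_{n>=2} n(n-1) a_n x^(n-2).
Substitute into P(x) y'' + Q(x) y' + R(x) y = 0 with P(x) = 2x^2 + 1, Q(x) = x, R(x) = -4, and match powers of x.
Initial conditions: a_0 = -2, a_1 = 2.
Setting the coefficient of each power of x to zero and solving order by order (substituting the coefficients already found):
  x^0: 2 a_2 - 4 a_0 = 0  ->  2 a_2 = 4 a_0 = -8  ->  a_2 = -4
  x^1: 6 a_3 - 3 a_1 = 0  ->  6 a_3 = 3 a_1 = 6  ->  a_3 = 1
  x^2: 12 a_4 + 2 a_2 = 0  ->  12 a_4 = -2 a_2 = 8  ->  a_4 = 2/3
Truncated series: y(x) = -2 + 2 x - 4 x^2 + x^3 + (2/3) x^4 + O(x^5).

a_0 = -2; a_1 = 2; a_2 = -4; a_3 = 1; a_4 = 2/3


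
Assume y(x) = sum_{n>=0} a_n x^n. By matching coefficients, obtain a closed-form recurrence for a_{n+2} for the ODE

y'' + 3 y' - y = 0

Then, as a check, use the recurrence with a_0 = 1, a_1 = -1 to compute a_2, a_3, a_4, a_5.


Substitute y = sum_n a_n x^n.
y''(x) has coefficient (n+2)(n+1) a_{n+2} at x^n;
3 y'(x) has coefficient 3 (n+1) a_{n+1} at x^n;
-y(x) has coefficient -1 a_n at x^n.
Matching x^n: (n+2)(n+1) a_{n+2} + 3 (n+1) a_{n+1} - 1 a_n = 0.
Thus a_{n+2} = [-3 (n+1) a_{n+1} + 1 a_n] / ((n+1)(n+2)).

Check with a_0 = 1, a_1 = -1 (apply the recurrence for n = 0, 1, 2, 3): a_0 = 1, a_1 = -1, a_2 = 2, a_3 = -13/6, a_4 = 43/24, a_5 = -71/60.

a_(n+2) = [-3 (n+1) a_(n+1) + 1 a_n] / ((n+1)(n+2)); check: a_0 = 1, a_1 = -1, a_2 = 2, a_3 = -13/6, a_4 = 43/24, a_5 = -71/60


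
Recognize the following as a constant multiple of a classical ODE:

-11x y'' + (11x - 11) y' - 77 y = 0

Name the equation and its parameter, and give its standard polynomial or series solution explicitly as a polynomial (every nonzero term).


All three coefficients share the factor -11; dividing through by -11 gives  x y'' + (1 - x) y' + 7 y = 0.
This matches the Laguerre equation x y'' + (1 - x) y' + n y = 0 with n = 7; the polynomial solution is L_7(x).
With y = sum_k a_k x^k, matching x^k gives (k+1)k a_{k+1} + (k+1) a_{k+1} - k a_k + n a_k = 0, i.e. (k+1)^2 a_{k+1} = (k - n) a_k = (k - 7) a_k. The right side vanishes at k = 7, so the series terminates at degree 7.
Standard normalization L_n(0) = 1 gives a_0 = 1. Work upward with a_{k+1} = (k - 7) a_k / (k+1)^2:
  a_1 = (0 - 7)(1) / 1^2 = -7/1 = -7
  a_2 = (1 - 7)(-7) / 2^2 = 42/4 = 21/2
  a_3 = (2 - 7)(21/2) / 3^2 = (-105/2)/9 = -35/6
  a_4 = (3 - 7)(-35/6) / 4^2 = (70/3)/16 = 35/24
  a_5 = (4 - 7)(35/24) / 5^2 = (-35/8)/25 = -7/40
  a_6 = (5 - 7)(-7/40) / 6^2 = (7/20)/36 = 7/720
  a_7 = (6 - 7)(7/720) / 7^2 = (-7/720)/49 = -1/5040
Hence L_7(x) = -x^7/5040 + 7 x^6/720 - 7 x^5/40 + 35 x^4/24 - 35 x^3/6 + 21 x^2/2 - 7 x + 1.

L_7(x); series = -x^7/5040 + 7 x^6/720 - 7 x^5/40 + 35 x^4/24 - 35 x^3/6 + 21 x^2/2 - 7 x + 1


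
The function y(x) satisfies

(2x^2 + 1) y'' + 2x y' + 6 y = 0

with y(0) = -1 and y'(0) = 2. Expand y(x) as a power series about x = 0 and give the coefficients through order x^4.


Ansatz: y(x) = sum_{n>=0} a_n x^n, so y'(x) = sum_{n>=1} n a_n x^(n-1) and y''(x) = sum_{n>=2} n(n-1) a_n x^(n-2).
Substitute into P(x) y'' + Q(x) y' + R(x) y = 0 with P(x) = 2x^2 + 1, Q(x) = 2x, R(x) = 6, and match powers of x.
Initial conditions: a_0 = -1, a_1 = 2.
Setting the coefficient of each power of x to zero and solving order by order (substituting the coefficients already found):
  x^0: 2 a_2 + 6 a_0 = 0  ->  2 a_2 = -6 a_0 = 6  ->  a_2 = 3
  x^1: 6 a_3 + 8 a_1 = 0  ->  6 a_3 = -8 a_1 = -16  ->  a_3 = -8/3
  x^2: 12 a_4 + 14 a_2 = 0  ->  12 a_4 = -14 a_2 = -42  ->  a_4 = -7/2
Truncated series: y(x) = -1 + 2 x + 3 x^2 - (8/3) x^3 - (7/2) x^4 + O(x^5).

a_0 = -1; a_1 = 2; a_2 = 3; a_3 = -8/3; a_4 = -7/2


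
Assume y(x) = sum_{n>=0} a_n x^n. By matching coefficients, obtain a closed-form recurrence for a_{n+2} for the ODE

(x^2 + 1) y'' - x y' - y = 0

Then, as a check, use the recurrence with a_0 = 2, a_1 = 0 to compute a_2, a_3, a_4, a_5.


Substitute y = sum_n a_n x^n.
(1 + 1 x^2) y'' contributes (n+2)(n+1) a_{n+2} + n(n-1) a_n at x^n.
-x y'(x) contributes -n a_n at x^n.
-y(x) contributes -1 a_n at x^n.
Matching x^n: (n+2)(n+1) a_{n+2} + (n(n-1) - n - 1) a_n = 0.
Thus a_{n+2} = (-n(n-1) + n + 1) / ((n+1)(n+2)) * a_n.

Check with a_0 = 2, a_1 = 0 (apply the recurrence for n = 0, 1, 2, 3): a_0 = 2, a_1 = 0, a_2 = 1, a_3 = 0, a_4 = 1/12, a_5 = 0.

a_(n+2) = (-n(n-1) + n + 1) / ((n+1)(n+2)) * a_n; check: a_0 = 2, a_1 = 0, a_2 = 1, a_3 = 0, a_4 = 1/12, a_5 = 0


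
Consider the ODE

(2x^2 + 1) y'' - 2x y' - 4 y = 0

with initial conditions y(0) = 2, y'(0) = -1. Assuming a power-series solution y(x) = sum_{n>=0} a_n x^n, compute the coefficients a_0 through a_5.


Ansatz: y(x) = sum_{n>=0} a_n x^n, so y'(x) = sum_{n>=1} n a_n x^(n-1) and y''(x) = sum_{n>=2} n(n-1) a_n x^(n-2).
Substitute into P(x) y'' + Q(x) y' + R(x) y = 0 with P(x) = 2x^2 + 1, Q(x) = -2x, R(x) = -4, and match powers of x.
Initial conditions: a_0 = 2, a_1 = -1.
Setting the coefficient of each power of x to zero and solving order by order (substituting the coefficients already found):
  x^0: 2 a_2 - 4 a_0 = 0  ->  2 a_2 = 4 a_0 = 8  ->  a_2 = 4
  x^1: 6 a_3 - 6 a_1 = 0  ->  6 a_3 = 6 a_1 = -6  ->  a_3 = -1
  x^2: 12 a_4 - 4 a_2 = 0  ->  12 a_4 = 4 a_2 = 16  ->  a_4 = 4/3
  x^3: 20 a_5 + 2 a_3 = 0  ->  20 a_5 = -2 a_3 = 2  ->  a_5 = 1/10
Truncated series: y(x) = 2 - x + 4 x^2 - x^3 + (4/3) x^4 + (1/10) x^5 + O(x^6).

a_0 = 2; a_1 = -1; a_2 = 4; a_3 = -1; a_4 = 4/3; a_5 = 1/10


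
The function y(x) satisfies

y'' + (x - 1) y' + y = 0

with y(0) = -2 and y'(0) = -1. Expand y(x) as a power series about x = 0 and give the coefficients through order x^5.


Ansatz: y(x) = sum_{n>=0} a_n x^n, so y'(x) = sum_{n>=1} n a_n x^(n-1) and y''(x) = sum_{n>=2} n(n-1) a_n x^(n-2).
Substitute into P(x) y'' + Q(x) y' + R(x) y = 0 with P(x) = 1, Q(x) = x - 1, R(x) = 1, and match powers of x.
Initial conditions: a_0 = -2, a_1 = -1.
Setting the coefficient of each power of x to zero and solving order by order (substituting the coefficients already found):
  x^0: 2 a_2 - a_1 + a_0 = 0  ->  2 a_2 = a_1 - a_0 = 1  ->  a_2 = 1/2
  x^1: 6 a_3 - 2 a_2 + 2 a_1 = 0  ->  6 a_3 = 2 a_2 - 2 a_1 = 3  ->  a_3 = 1/2
  x^2: 12 a_4 - 3 a_3 + 3 a_2 = 0  ->  12 a_4 = 3 a_3 - 3 a_2 = 0  ->  a_4 = 0
  x^3: 20 a_5 - 4 a_4 + 4 a_3 = 0  ->  20 a_5 = 4 a_4 - 4 a_3 = -2  ->  a_5 = -1/10
Truncated series: y(x) = -2 - x + (1/2) x^2 + (1/2) x^3 - (1/10) x^5 + O(x^6).

a_0 = -2; a_1 = -1; a_2 = 1/2; a_3 = 1/2; a_4 = 0; a_5 = -1/10


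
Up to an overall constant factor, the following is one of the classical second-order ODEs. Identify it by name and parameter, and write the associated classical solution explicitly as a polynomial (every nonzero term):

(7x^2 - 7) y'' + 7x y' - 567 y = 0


All three coefficients share the factor -7; dividing through by -7 gives  (1 - x^2) y'' - x y' + 81 y = 0.
This matches the Chebyshev equation (1 - x^2) y'' - x y' + n^2 y = 0 (note the -x y' term, not -2x y') with n^2 = 81, so n = 9; the polynomial solution is T_9(x).
With y = sum_k a_k x^k, matching x^k gives (k+2)(k+1) a_{k+2} = (k^2 - n^2) a_k = (k - 9)(k + 9) a_k. The right side vanishes at k = 9, so the series with the parity of 9 terminates at degree 9.
Standard normalization: leading coefficient of T_n is 2^(n-1), so a_9 = 2^8 = 256. Work downward with a_k = (k+1)(k+2) a_{k+2} / ((k - 9)(k + 9)):
  a_7 = (8)(9)(256) / ((7 - 9)(7 + 9)) = 18432/(-32) = -576
  a_5 = (6)(7)(-576) / ((5 - 9)(5 + 9)) = -24192/(-56) = 432
  a_3 = (4)(5)(432) / ((3 - 9)(3 + 9)) = 8640/(-72) = -120
  a_1 = (2)(3)(-120) / ((1 - 9)(1 + 9)) = -720/(-80) = 9
Hence T_9(x) = 256 x^9 - 576 x^7 + 432 x^5 - 120 x^3 + 9 x.

T_9(x); series = 256 x^9 - 576 x^7 + 432 x^5 - 120 x^3 + 9 x


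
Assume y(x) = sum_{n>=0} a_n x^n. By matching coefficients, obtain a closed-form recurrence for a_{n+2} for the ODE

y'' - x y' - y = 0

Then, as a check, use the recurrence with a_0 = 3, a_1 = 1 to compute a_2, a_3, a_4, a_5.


Substitute y = sum_n a_n x^n.
y''(x) has coefficient (n+2)(n+1) a_{n+2} at x^n;
-x y'(x) has coefficient -n a_n at x^n (shift);
-y(x) has coefficient -1 a_n at x^n.
Matching x^n: (n+2)(n+1) a_{n+2} + (-n - 1) a_n = 0.
Thus a_{n+2} = (n + 1) / ((n+1)(n+2)) * a_n.

Check with a_0 = 3, a_1 = 1 (apply the recurrence for n = 0, 1, 2, 3): a_0 = 3, a_1 = 1, a_2 = 3/2, a_3 = 1/3, a_4 = 3/8, a_5 = 1/15.

a_(n+2) = (n + 1) / ((n+1)(n+2)) * a_n; check: a_0 = 3, a_1 = 1, a_2 = 3/2, a_3 = 1/3, a_4 = 3/8, a_5 = 1/15


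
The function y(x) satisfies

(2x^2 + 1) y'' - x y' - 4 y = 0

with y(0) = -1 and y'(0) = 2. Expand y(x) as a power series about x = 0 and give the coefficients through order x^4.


Ansatz: y(x) = sum_{n>=0} a_n x^n, so y'(x) = sum_{n>=1} n a_n x^(n-1) and y''(x) = sum_{n>=2} n(n-1) a_n x^(n-2).
Substitute into P(x) y'' + Q(x) y' + R(x) y = 0 with P(x) = 2x^2 + 1, Q(x) = -x, R(x) = -4, and match powers of x.
Initial conditions: a_0 = -1, a_1 = 2.
Setting the coefficient of each power of x to zero and solving order by order (substituting the coefficients already found):
  x^0: 2 a_2 - 4 a_0 = 0  ->  2 a_2 = 4 a_0 = -4  ->  a_2 = -2
  x^1: 6 a_3 - 5 a_1 = 0  ->  6 a_3 = 5 a_1 = 10  ->  a_3 = 5/3
  x^2: 12 a_4 - 2 a_2 = 0  ->  12 a_4 = 2 a_2 = -4  ->  a_4 = -1/3
Truncated series: y(x) = -1 + 2 x - 2 x^2 + (5/3) x^3 - (1/3) x^4 + O(x^5).

a_0 = -1; a_1 = 2; a_2 = -2; a_3 = 5/3; a_4 = -1/3


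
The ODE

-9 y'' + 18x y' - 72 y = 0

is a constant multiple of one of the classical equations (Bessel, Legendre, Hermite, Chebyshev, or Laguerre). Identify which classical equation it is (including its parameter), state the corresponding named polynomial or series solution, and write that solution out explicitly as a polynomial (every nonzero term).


All three coefficients share the factor -9; dividing through by -9 gives  y'' - 2x y' + 8 y = 0.
This matches the Hermite equation y'' - 2x y' + 2n y = 0 with 2n = 8, so n = 4; the polynomial solution is H_4(x).
With y = sum_k a_k x^k, matching x^k gives (k+2)(k+1) a_{k+2} = 2(k - n) a_k = 2(k - 4) a_k. The right side vanishes at k = 4, so the series with the parity of 4 terminates at degree 4.
Standard normalization: leading coefficient of H_n is 2^n, so a_4 = 2^4 = 16. Work downward with a_k = (k+1)(k+2) a_{k+2} / (2(k - n)):
  a_2 = (3)(4)(16) / (2(2 - 4)) = 192/(-4) = -48
  a_0 = (1)(2)(-48) / (2(0 - 4)) = -96/(-8) = 12
Hence H_4(x) = 16 x^4 - 48 x^2 + 12.

H_4(x); series = 16 x^4 - 48 x^2 + 12


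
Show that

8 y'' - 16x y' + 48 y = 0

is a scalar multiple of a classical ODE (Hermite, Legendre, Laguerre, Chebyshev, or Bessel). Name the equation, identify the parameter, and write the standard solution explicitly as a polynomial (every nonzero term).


All three coefficients share the factor 8; dividing through by 8 gives  y'' - 2x y' + 6 y = 0.
This matches the Hermite equation y'' - 2x y' + 2n y = 0 with 2n = 6, so n = 3; the polynomial solution is H_3(x).
With y = sum_k a_k x^k, matching x^k gives (k+2)(k+1) a_{k+2} = 2(k - n) a_k = 2(k - 3) a_k. The right side vanishes at k = 3, so the series with the parity of 3 terminates at degree 3.
Standard normalization: leading coefficient of H_n is 2^n, so a_3 = 2^3 = 8. Work downward with a_k = (k+1)(k+2) a_{k+2} / (2(k - n)):
  a_1 = (2)(3)(8) / (2(1 - 3)) = 48/(-4) = -12
Hence H_3(x) = 8 x^3 - 12 x.

H_3(x); series = 8 x^3 - 12 x


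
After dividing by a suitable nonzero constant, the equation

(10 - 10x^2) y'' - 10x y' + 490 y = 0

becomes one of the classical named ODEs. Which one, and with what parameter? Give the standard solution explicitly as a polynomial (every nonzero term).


All three coefficients share the factor 10; dividing through by 10 gives  (1 - x^2) y'' - x y' + 49 y = 0.
This matches the Chebyshev equation (1 - x^2) y'' - x y' + n^2 y = 0 (note the -x y' term, not -2x y') with n^2 = 49, so n = 7; the polynomial solution is T_7(x).
With y = sum_k a_k x^k, matching x^k gives (k+2)(k+1) a_{k+2} = (k^2 - n^2) a_k = (k - 7)(k + 7) a_k. The right side vanishes at k = 7, so the series with the parity of 7 terminates at degree 7.
Standard normalization: leading coefficient of T_n is 2^(n-1), so a_7 = 2^6 = 64. Work downward with a_k = (k+1)(k+2) a_{k+2} / ((k - 7)(k + 7)):
  a_5 = (6)(7)(64) / ((5 - 7)(5 + 7)) = 2688/(-24) = -112
  a_3 = (4)(5)(-112) / ((3 - 7)(3 + 7)) = -2240/(-40) = 56
  a_1 = (2)(3)(56) / ((1 - 7)(1 + 7)) = 336/(-48) = -7
Hence T_7(x) = 64 x^7 - 112 x^5 + 56 x^3 - 7 x.

T_7(x); series = 64 x^7 - 112 x^5 + 56 x^3 - 7 x


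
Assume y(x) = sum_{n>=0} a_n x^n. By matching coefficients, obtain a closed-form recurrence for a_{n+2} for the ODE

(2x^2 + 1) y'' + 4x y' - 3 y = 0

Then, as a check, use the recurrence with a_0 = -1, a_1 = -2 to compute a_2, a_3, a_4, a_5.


Substitute y = sum_n a_n x^n.
(1 + 2 x^2) y'' contributes (n+2)(n+1) a_{n+2} + 2 n(n-1) a_n at x^n.
4 x y'(x) contributes 4 n a_n at x^n.
-3 y(x) contributes -3 a_n at x^n.
Matching x^n: (n+2)(n+1) a_{n+2} + (2 n(n-1) + 4 n - 3) a_n = 0.
Thus a_{n+2} = (-2 n(n-1) - 4 n + 3) / ((n+1)(n+2)) * a_n.

Check with a_0 = -1, a_1 = -2 (apply the recurrence for n = 0, 1, 2, 3): a_0 = -1, a_1 = -2, a_2 = -3/2, a_3 = 1/3, a_4 = 9/8, a_5 = -7/20.

a_(n+2) = (-2 n(n-1) - 4 n + 3) / ((n+1)(n+2)) * a_n; check: a_0 = -1, a_1 = -2, a_2 = -3/2, a_3 = 1/3, a_4 = 9/8, a_5 = -7/20


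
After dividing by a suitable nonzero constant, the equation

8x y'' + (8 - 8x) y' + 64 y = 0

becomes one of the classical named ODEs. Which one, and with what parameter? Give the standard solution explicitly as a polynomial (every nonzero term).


All three coefficients share the factor 8; dividing through by 8 gives  x y'' + (1 - x) y' + 8 y = 0.
This matches the Laguerre equation x y'' + (1 - x) y' + n y = 0 with n = 8; the polynomial solution is L_8(x).
With y = sum_k a_k x^k, matching x^k gives (k+1)k a_{k+1} + (k+1) a_{k+1} - k a_k + n a_k = 0, i.e. (k+1)^2 a_{k+1} = (k - n) a_k = (k - 8) a_k. The right side vanishes at k = 8, so the series terminates at degree 8.
Standard normalization L_n(0) = 1 gives a_0 = 1. Work upward with a_{k+1} = (k - 8) a_k / (k+1)^2:
  a_1 = (0 - 8)(1) / 1^2 = -8/1 = -8
  a_2 = (1 - 8)(-8) / 2^2 = 56/4 = 14
  a_3 = (2 - 8)(14) / 3^2 = -84/9 = -28/3
  a_4 = (3 - 8)(-28/3) / 4^2 = (140/3)/16 = 35/12
  a_5 = (4 - 8)(35/12) / 5^2 = (-35/3)/25 = -7/15
  a_6 = (5 - 8)(-7/15) / 6^2 = (7/5)/36 = 7/180
  a_7 = (6 - 8)(7/180) / 7^2 = (-7/90)/49 = -1/630
  a_8 = (7 - 8)(-1/630) / 8^2 = (1/630)/64 = 1/40320
Hence L_8(x) = x^8/40320 - x^7/630 + 7 x^6/180 - 7 x^5/15 + 35 x^4/12 - 28 x^3/3 + 14 x^2 - 8 x + 1.

L_8(x); series = x^8/40320 - x^7/630 + 7 x^6/180 - 7 x^5/15 + 35 x^4/12 - 28 x^3/3 + 14 x^2 - 8 x + 1


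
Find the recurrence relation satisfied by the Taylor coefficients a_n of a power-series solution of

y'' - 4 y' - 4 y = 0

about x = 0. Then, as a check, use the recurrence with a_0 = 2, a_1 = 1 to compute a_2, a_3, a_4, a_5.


Substitute y = sum_n a_n x^n.
y''(x) has coefficient (n+2)(n+1) a_{n+2} at x^n;
-4 y'(x) has coefficient -4 (n+1) a_{n+1} at x^n;
-4 y(x) has coefficient -4 a_n at x^n.
Matching x^n: (n+2)(n+1) a_{n+2} - 4 (n+1) a_{n+1} - 4 a_n = 0.
Thus a_{n+2} = [4 (n+1) a_{n+1} + 4 a_n] / ((n+1)(n+2)).

Check with a_0 = 2, a_1 = 1 (apply the recurrence for n = 0, 1, 2, 3): a_0 = 2, a_1 = 1, a_2 = 6, a_3 = 26/3, a_4 = 32/3, a_5 = 154/15.

a_(n+2) = [4 (n+1) a_(n+1) + 4 a_n] / ((n+1)(n+2)); check: a_0 = 2, a_1 = 1, a_2 = 6, a_3 = 26/3, a_4 = 32/3, a_5 = 154/15


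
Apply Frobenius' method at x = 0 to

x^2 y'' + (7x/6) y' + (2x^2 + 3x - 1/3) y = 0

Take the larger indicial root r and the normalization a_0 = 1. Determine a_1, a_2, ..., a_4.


Write in Frobenius form y'' + (p(x)/x) y' + (q(x)/x^2) y = 0:
  p(x) = 7/6,  q(x) = 2x^2 + 3x - 1/3.
Indicial equation: r(r-1) + (7/6) r + (-1/3) = 0 -> roots r_1 = 1/2, r_2 = -2/3.
Take r = r_1 = 1/2. Let y(x) = x^r sum_{n>=0} a_n x^n with a_0 = 1.
Substitute y = x^r sum a_n x^n and match x^{r+n}. The recurrence is
  D(n) a_n + 3 a_{n-1} + 2 a_{n-2} = 0,  where D(n) = (r+n)(r+n-1) + (7/6)(r+n) + (-1/3).
  a_n = [-3 a_{n-1} - 2 a_{n-2}] / D(n).
Since the indicial polynomial factors as (r - r_1)(r - r_2), D(n) = (r_1 + n - r_1)(r_1 + n - r_2) = n(n + 7/6).
Evaluating step by step (a_0 = 1):
  n = 1: D(1) = 1(1 + 7/6) = 13/6; numerator = -3(1) = -3; a_1 = (-3)/(13/6) = -18/13
  n = 2: D(2) = 2(2 + 7/6) = 19/3; numerator = -3(-18/13) - 2(1) = 28/13; a_2 = (28/13)/(19/3) = 84/247
  n = 3: D(3) = 3(3 + 7/6) = 25/2; numerator = -3(84/247) - 2(-18/13) = 432/247; a_3 = (432/247)/(25/2) = 864/6175
  n = 4: D(4) = 4(4 + 7/6) = 62/3; numerator = -3(864/6175) - 2(84/247) = -6792/6175; a_4 = (-6792/6175)/(62/3) = -10188/191425

r = 1/2; a_0 = 1; a_1 = -18/13; a_2 = 84/247; a_3 = 864/6175; a_4 = -10188/191425


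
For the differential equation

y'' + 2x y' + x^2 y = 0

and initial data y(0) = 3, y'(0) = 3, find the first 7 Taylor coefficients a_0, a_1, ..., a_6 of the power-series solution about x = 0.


Ansatz: y(x) = sum_{n>=0} a_n x^n, so y'(x) = sum_{n>=1} n a_n x^(n-1) and y''(x) = sum_{n>=2} n(n-1) a_n x^(n-2).
Substitute into P(x) y'' + Q(x) y' + R(x) y = 0 with P(x) = 1, Q(x) = 2x, R(x) = x^2, and match powers of x.
Initial conditions: a_0 = 3, a_1 = 3.
Setting the coefficient of each power of x to zero and solving order by order (substituting the coefficients already found):
  x^0: 2 a_2 = 0  ->  a_2 = 0
  x^1: 6 a_3 + 2 a_1 = 0  ->  6 a_3 = -2 a_1 = -6  ->  a_3 = -1
  x^2: 12 a_4 + 4 a_2 + a_0 = 0  ->  12 a_4 = -4 a_2 - a_0 = -3  ->  a_4 = -1/4
  x^3: 20 a_5 + 6 a_3 + a_1 = 0  ->  20 a_5 = -6 a_3 - a_1 = 3  ->  a_5 = 3/20
  x^4: 30 a_6 + 8 a_4 + a_2 = 0  ->  30 a_6 = -8 a_4 - a_2 = 2  ->  a_6 = 1/15
Truncated series: y(x) = 3 + 3 x - x^3 - (1/4) x^4 + (3/20) x^5 + (1/15) x^6 + O(x^7).

a_0 = 3; a_1 = 3; a_2 = 0; a_3 = -1; a_4 = -1/4; a_5 = 3/20; a_6 = 1/15


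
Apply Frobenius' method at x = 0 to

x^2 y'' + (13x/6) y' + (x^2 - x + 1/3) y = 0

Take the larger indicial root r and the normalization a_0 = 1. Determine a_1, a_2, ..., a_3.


Write in Frobenius form y'' + (p(x)/x) y' + (q(x)/x^2) y = 0:
  p(x) = 13/6,  q(x) = x^2 - x + 1/3.
Indicial equation: r(r-1) + (13/6) r + (1/3) = 0 -> roots r_1 = -1/2, r_2 = -2/3.
Take r = r_1 = -1/2. Let y(x) = x^r sum_{n>=0} a_n x^n with a_0 = 1.
Substitute y = x^r sum a_n x^n and match x^{r+n}. The recurrence is
  D(n) a_n - 1 a_{n-1} + 1 a_{n-2} = 0,  where D(n) = (r+n)(r+n-1) + (13/6)(r+n) + (1/3).
  a_n = [1 a_{n-1} - 1 a_{n-2}] / D(n).
Since the indicial polynomial factors as (r - r_1)(r - r_2), D(n) = (r_1 + n - r_1)(r_1 + n - r_2) = n(n + 1/6).
Evaluating step by step (a_0 = 1):
  n = 1: D(1) = 1(1 + 1/6) = 7/6; numerator = 1(1) = 1; a_1 = (1)/(7/6) = 6/7
  n = 2: D(2) = 2(2 + 1/6) = 13/3; numerator = 1(6/7) - 1(1) = -1/7; a_2 = (-1/7)/(13/3) = -3/91
  n = 3: D(3) = 3(3 + 1/6) = 19/2; numerator = 1(-3/91) - 1(6/7) = -81/91; a_3 = (-81/91)/(19/2) = -162/1729

r = -1/2; a_0 = 1; a_1 = 6/7; a_2 = -3/91; a_3 = -162/1729


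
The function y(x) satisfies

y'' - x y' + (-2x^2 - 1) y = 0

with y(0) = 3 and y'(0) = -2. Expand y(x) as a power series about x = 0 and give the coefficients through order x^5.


Ansatz: y(x) = sum_{n>=0} a_n x^n, so y'(x) = sum_{n>=1} n a_n x^(n-1) and y''(x) = sum_{n>=2} n(n-1) a_n x^(n-2).
Substitute into P(x) y'' + Q(x) y' + R(x) y = 0 with P(x) = 1, Q(x) = -x, R(x) = -2x^2 - 1, and match powers of x.
Initial conditions: a_0 = 3, a_1 = -2.
Setting the coefficient of each power of x to zero and solving order by order (substituting the coefficients already found):
  x^0: 2 a_2 - a_0 = 0  ->  2 a_2 = a_0 = 3  ->  a_2 = 3/2
  x^1: 6 a_3 - 2 a_1 = 0  ->  6 a_3 = 2 a_1 = -4  ->  a_3 = -2/3
  x^2: 12 a_4 - 3 a_2 - 2 a_0 = 0  ->  12 a_4 = 3 a_2 + 2 a_0 = 21/2  ->  a_4 = 7/8
  x^3: 20 a_5 - 4 a_3 - 2 a_1 = 0  ->  20 a_5 = 4 a_3 + 2 a_1 = -20/3  ->  a_5 = -1/3
Truncated series: y(x) = 3 - 2 x + (3/2) x^2 - (2/3) x^3 + (7/8) x^4 - (1/3) x^5 + O(x^6).

a_0 = 3; a_1 = -2; a_2 = 3/2; a_3 = -2/3; a_4 = 7/8; a_5 = -1/3


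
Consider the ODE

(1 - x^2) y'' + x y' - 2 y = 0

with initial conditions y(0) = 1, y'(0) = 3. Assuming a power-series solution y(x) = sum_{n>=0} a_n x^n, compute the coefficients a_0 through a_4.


Ansatz: y(x) = sum_{n>=0} a_n x^n, so y'(x) = sum_{n>=1} n a_n x^(n-1) and y''(x) = sum_{n>=2} n(n-1) a_n x^(n-2).
Substitute into P(x) y'' + Q(x) y' + R(x) y = 0 with P(x) = 1 - x^2, Q(x) = x, R(x) = -2, and match powers of x.
Initial conditions: a_0 = 1, a_1 = 3.
Setting the coefficient of each power of x to zero and solving order by order (substituting the coefficients already found):
  x^0: 2 a_2 - 2 a_0 = 0  ->  2 a_2 = 2 a_0 = 2  ->  a_2 = 1
  x^1: 6 a_3 - a_1 = 0  ->  6 a_3 = a_1 = 3  ->  a_3 = 1/2
  x^2: 12 a_4 - 2 a_2 = 0  ->  12 a_4 = 2 a_2 = 2  ->  a_4 = 1/6
Truncated series: y(x) = 1 + 3 x + x^2 + (1/2) x^3 + (1/6) x^4 + O(x^5).

a_0 = 1; a_1 = 3; a_2 = 1; a_3 = 1/2; a_4 = 1/6


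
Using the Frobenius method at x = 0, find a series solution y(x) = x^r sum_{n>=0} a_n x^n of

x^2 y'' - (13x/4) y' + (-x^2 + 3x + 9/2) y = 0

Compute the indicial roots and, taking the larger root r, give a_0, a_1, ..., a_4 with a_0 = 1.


Write in Frobenius form y'' + (p(x)/x) y' + (q(x)/x^2) y = 0:
  p(x) = -13/4,  q(x) = -x^2 + 3x + 9/2.
Indicial equation: r(r-1) + (-13/4) r + (9/2) = 0 -> roots r_1 = 9/4, r_2 = 2.
Take r = r_1 = 9/4. Let y(x) = x^r sum_{n>=0} a_n x^n with a_0 = 1.
Substitute y = x^r sum a_n x^n and match x^{r+n}. The recurrence is
  D(n) a_n + 3 a_{n-1} - 1 a_{n-2} = 0,  where D(n) = (r+n)(r+n-1) + (-13/4)(r+n) + (9/2).
  a_n = [-3 a_{n-1} + 1 a_{n-2}] / D(n).
Since the indicial polynomial factors as (r - r_1)(r - r_2), D(n) = (r_1 + n - r_1)(r_1 + n - r_2) = n(n + 1/4).
Evaluating step by step (a_0 = 1):
  n = 1: D(1) = 1(1 + 1/4) = 5/4; numerator = -3(1) = -3; a_1 = (-3)/(5/4) = -12/5
  n = 2: D(2) = 2(2 + 1/4) = 9/2; numerator = -3(-12/5) + 1(1) = 41/5; a_2 = (41/5)/(9/2) = 82/45
  n = 3: D(3) = 3(3 + 1/4) = 39/4; numerator = -3(82/45) + 1(-12/5) = -118/15; a_3 = (-118/15)/(39/4) = -472/585
  n = 4: D(4) = 4(4 + 1/4) = 17; numerator = -3(-472/585) + 1(82/45) = 2482/585; a_4 = (2482/585)/(17) = 146/585

r = 9/4; a_0 = 1; a_1 = -12/5; a_2 = 82/45; a_3 = -472/585; a_4 = 146/585


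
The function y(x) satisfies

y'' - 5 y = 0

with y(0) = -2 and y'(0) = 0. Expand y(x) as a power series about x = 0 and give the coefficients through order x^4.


Ansatz: y(x) = sum_{n>=0} a_n x^n, so y'(x) = sum_{n>=1} n a_n x^(n-1) and y''(x) = sum_{n>=2} n(n-1) a_n x^(n-2).
Substitute into P(x) y'' + Q(x) y' + R(x) y = 0 with P(x) = 1, Q(x) = 0, R(x) = -5, and match powers of x.
Initial conditions: a_0 = -2, a_1 = 0.
Setting the coefficient of each power of x to zero and solving order by order (substituting the coefficients already found):
  x^0: 2 a_2 - 5 a_0 = 0  ->  2 a_2 = 5 a_0 = -10  ->  a_2 = -5
  x^1: 6 a_3 - 5 a_1 = 0  ->  6 a_3 = 5 a_1 = 0  ->  a_3 = 0
  x^2: 12 a_4 - 5 a_2 = 0  ->  12 a_4 = 5 a_2 = -25  ->  a_4 = -25/12
Truncated series: y(x) = -2 - 5 x^2 - (25/12) x^4 + O(x^5).

a_0 = -2; a_1 = 0; a_2 = -5; a_3 = 0; a_4 = -25/12


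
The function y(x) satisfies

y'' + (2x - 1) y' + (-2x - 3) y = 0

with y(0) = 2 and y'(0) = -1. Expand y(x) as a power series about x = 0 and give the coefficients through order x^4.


Ansatz: y(x) = sum_{n>=0} a_n x^n, so y'(x) = sum_{n>=1} n a_n x^(n-1) and y''(x) = sum_{n>=2} n(n-1) a_n x^(n-2).
Substitute into P(x) y'' + Q(x) y' + R(x) y = 0 with P(x) = 1, Q(x) = 2x - 1, R(x) = -2x - 3, and match powers of x.
Initial conditions: a_0 = 2, a_1 = -1.
Setting the coefficient of each power of x to zero and solving order by order (substituting the coefficients already found):
  x^0: 2 a_2 - a_1 - 3 a_0 = 0  ->  2 a_2 = a_1 + 3 a_0 = 5  ->  a_2 = 5/2
  x^1: 6 a_3 - 2 a_2 - a_1 - 2 a_0 = 0  ->  6 a_3 = 2 a_2 + a_1 + 2 a_0 = 8  ->  a_3 = 4/3
  x^2: 12 a_4 - 3 a_3 + a_2 - 2 a_1 = 0  ->  12 a_4 = 3 a_3 - a_2 + 2 a_1 = -1/2  ->  a_4 = -1/24
Truncated series: y(x) = 2 - x + (5/2) x^2 + (4/3) x^3 - (1/24) x^4 + O(x^5).

a_0 = 2; a_1 = -1; a_2 = 5/2; a_3 = 4/3; a_4 = -1/24
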